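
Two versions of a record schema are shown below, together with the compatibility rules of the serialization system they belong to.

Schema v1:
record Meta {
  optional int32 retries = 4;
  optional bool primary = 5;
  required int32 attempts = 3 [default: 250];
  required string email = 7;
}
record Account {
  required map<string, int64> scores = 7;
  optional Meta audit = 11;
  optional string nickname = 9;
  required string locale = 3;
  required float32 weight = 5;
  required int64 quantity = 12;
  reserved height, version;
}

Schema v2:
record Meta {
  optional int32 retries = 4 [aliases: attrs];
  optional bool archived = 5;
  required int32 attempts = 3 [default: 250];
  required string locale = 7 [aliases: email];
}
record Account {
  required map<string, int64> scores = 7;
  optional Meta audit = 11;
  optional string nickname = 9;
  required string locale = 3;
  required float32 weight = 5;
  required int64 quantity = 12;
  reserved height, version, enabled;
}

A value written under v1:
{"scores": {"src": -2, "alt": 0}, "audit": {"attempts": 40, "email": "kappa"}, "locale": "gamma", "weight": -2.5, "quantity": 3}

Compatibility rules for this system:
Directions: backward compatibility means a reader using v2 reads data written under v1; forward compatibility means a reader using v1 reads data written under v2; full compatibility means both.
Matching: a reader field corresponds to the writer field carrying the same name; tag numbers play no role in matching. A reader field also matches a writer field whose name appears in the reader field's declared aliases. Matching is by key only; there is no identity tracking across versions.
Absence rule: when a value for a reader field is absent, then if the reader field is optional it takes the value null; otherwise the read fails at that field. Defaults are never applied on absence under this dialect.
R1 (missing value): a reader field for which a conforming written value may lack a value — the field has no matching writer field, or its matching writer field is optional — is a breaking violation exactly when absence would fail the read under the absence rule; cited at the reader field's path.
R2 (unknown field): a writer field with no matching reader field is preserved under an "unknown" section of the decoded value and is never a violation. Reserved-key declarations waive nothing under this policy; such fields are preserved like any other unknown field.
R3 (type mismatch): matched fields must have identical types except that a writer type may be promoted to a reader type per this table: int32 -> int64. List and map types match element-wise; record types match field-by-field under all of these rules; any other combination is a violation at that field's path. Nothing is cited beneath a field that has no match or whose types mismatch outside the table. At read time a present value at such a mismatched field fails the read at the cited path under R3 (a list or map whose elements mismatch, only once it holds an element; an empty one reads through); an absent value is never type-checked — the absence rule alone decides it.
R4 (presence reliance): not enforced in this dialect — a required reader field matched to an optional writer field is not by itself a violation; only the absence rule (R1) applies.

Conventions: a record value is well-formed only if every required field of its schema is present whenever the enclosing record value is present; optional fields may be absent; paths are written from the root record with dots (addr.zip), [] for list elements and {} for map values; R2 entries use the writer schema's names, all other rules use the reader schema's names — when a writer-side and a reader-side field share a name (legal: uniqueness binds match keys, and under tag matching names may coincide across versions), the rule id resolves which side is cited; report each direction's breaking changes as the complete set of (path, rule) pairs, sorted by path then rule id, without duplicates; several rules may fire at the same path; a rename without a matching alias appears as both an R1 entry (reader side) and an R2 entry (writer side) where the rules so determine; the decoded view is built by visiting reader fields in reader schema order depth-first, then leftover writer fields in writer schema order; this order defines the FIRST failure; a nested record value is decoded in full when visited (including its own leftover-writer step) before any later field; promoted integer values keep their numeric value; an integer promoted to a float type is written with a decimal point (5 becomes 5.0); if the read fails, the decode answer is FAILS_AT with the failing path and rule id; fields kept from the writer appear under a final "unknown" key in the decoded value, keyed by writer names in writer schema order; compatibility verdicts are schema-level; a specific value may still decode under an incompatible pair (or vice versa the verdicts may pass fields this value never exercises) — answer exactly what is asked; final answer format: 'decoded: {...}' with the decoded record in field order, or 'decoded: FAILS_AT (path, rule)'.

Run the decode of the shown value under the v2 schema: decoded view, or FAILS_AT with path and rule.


decoded: {"scores": {"src": -2, "alt": 0}, "audit": {"retries": null, "archived": null, "attempts": 40, "locale": "kappa"}, "nickname": null, "locale": "gamma", "weight": -2.5, "quantity": 3}

in Account below, arrows point writer -> reader
migrating the Account value to v2:
  scores := {"src": -2, "alt": 0}
  audit.retries := null (absent, optional -> null)
  audit.archived := null (absent, optional -> null)
  audit.attempts := 40
  audit.locale := "kappa" (from writer email)
  nickname := null (absent, optional -> null)
  locale := "gamma"
  weight := -2.5
  quantity := 3
  => decoded: {"scores": {"src": -2, "alt": 0}, "audit": {"retries": null, "archived": null, "attempts": 40, "locale": "kappa"}, "nickname": null, "locale": "gamma", "weight": -2.5, "quantity": 3}


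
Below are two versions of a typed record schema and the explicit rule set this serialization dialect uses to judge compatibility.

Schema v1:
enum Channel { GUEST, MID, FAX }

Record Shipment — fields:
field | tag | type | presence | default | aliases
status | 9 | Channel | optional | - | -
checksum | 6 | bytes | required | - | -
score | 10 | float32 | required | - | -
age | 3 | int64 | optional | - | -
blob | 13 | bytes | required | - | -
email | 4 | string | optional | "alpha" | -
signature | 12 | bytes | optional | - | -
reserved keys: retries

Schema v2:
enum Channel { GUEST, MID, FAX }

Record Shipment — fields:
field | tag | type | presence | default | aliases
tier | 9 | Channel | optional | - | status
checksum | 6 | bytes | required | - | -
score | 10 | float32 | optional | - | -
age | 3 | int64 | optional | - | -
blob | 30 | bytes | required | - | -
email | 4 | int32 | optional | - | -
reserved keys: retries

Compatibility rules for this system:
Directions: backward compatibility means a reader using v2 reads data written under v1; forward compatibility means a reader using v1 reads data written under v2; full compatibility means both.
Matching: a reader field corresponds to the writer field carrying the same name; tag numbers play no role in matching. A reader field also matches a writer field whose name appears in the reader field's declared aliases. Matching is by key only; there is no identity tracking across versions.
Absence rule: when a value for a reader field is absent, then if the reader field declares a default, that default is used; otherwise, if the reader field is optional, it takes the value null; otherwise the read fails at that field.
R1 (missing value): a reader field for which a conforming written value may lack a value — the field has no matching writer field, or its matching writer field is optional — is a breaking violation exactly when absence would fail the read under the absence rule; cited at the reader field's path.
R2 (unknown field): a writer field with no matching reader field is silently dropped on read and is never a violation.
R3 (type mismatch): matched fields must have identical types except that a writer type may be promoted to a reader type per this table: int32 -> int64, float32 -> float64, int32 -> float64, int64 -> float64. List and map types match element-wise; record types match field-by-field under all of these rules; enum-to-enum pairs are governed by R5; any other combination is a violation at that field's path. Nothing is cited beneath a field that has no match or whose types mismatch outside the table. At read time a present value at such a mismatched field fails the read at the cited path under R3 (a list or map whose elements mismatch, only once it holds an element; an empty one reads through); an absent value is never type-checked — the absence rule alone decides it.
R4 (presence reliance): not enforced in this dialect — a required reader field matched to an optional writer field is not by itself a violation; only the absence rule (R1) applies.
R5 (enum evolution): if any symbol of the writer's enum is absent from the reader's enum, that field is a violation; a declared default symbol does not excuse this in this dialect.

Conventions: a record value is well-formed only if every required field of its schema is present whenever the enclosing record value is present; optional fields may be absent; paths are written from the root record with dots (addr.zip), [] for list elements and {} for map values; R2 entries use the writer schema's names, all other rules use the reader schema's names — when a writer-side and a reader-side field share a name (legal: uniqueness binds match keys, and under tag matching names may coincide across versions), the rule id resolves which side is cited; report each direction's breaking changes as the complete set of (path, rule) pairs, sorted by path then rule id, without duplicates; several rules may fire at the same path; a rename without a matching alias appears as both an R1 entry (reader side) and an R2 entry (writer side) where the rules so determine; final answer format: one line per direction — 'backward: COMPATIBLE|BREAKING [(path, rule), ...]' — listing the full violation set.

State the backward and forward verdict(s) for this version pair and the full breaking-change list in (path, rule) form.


backward: BREAKING [(email, R3)]; forward: BREAKING [(email, R3), (score, R1)]

in Shipment below, arrows point writer -> reader
backward on Shipment — v2 reading data written by v1:
  writer optional, Channel -> Channel: reader tier maps from writer status
  writer required, bytes -> bytes: reader checksum maps from writer checksum
  writer required, float32 -> float32: reader score maps from writer score
  writer optional, int64 -> int64: reader age maps from writer age
  writer required, bytes -> bytes: reader blob maps from writer blob
  writer optional, string -> int32: reader email maps from writer email
  writer field signature has no reader counterpart
  violation R3 at email
  backward on Shipment therefore BREAKING (1)
forward on Shipment — v1 reading data written by v2:
  no writer field matches reader status
  writer required, bytes -> bytes: reader checksum maps from writer checksum
  writer optional, float32 -> float32: reader score maps from writer score
  writer optional, int64 -> int64: reader age maps from writer age
  writer required, bytes -> bytes: reader blob maps from writer blob
  writer optional, int32 -> string: reader email maps from writer email
  no writer field matches reader signature
  writer field tier has no reader counterpart
  violation R3 at email
  violation R1 at score
  forward on Shipment therefore BREAKING (2)


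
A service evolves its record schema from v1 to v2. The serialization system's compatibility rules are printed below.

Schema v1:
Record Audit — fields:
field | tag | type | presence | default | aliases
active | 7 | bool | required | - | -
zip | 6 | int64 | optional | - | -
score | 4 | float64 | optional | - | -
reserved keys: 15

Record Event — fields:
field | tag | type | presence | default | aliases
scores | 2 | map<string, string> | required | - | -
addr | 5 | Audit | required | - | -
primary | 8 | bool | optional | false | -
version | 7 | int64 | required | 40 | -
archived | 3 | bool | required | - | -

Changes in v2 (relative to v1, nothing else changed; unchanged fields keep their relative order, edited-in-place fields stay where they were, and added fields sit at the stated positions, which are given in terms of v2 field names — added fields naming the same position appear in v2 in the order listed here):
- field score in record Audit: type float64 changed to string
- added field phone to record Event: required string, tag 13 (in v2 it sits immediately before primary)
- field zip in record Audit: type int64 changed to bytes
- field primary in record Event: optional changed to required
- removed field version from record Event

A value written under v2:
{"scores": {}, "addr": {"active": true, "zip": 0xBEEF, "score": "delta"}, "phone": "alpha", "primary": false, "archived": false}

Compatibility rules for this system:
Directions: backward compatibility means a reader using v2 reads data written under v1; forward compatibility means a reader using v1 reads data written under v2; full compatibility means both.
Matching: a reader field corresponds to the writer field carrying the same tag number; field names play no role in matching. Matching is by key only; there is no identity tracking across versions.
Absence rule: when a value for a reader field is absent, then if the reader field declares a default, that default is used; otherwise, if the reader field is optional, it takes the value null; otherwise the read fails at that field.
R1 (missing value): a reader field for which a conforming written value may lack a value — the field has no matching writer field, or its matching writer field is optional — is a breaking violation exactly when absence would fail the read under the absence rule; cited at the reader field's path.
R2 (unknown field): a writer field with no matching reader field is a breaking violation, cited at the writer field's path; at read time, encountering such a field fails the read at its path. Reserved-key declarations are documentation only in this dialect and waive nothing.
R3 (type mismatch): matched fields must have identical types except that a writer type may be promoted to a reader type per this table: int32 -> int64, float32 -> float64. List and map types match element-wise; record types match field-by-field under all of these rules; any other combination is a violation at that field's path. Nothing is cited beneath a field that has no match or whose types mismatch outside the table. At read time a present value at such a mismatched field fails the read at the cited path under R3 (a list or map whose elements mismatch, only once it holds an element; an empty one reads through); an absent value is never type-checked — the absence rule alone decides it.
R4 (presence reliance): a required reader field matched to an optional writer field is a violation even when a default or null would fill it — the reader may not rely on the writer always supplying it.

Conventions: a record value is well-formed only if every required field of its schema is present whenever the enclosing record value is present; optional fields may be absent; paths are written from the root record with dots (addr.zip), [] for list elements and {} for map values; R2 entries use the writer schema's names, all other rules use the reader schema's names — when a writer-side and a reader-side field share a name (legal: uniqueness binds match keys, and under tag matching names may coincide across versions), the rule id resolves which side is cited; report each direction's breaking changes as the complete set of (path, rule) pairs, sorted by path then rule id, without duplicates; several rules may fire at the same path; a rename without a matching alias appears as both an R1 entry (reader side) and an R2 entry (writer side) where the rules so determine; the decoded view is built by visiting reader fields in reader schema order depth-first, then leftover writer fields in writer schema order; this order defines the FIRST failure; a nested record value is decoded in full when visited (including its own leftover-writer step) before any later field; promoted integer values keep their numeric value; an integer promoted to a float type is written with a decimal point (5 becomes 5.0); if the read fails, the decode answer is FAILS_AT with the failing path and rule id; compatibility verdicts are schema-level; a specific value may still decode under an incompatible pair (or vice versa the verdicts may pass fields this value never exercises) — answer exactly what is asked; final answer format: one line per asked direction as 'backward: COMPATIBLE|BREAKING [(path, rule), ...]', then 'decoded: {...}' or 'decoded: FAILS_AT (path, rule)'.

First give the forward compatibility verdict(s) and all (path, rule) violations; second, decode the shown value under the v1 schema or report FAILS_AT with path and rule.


each type pair in Event: writer, then reader
forward pass over Event, reader schema v1, writer schema v2:
  scores: map<string, string> -> map<string, string>, writer required; from scores
  addr: Audit -> Audit, writer required; from addr
  primary: bool -> bool, writer required; from primary
  version: no writer match
  archived: bool -> bool, writer required; from archived
  writer field phone has no reader counterpart
  addr.active: bool -> bool, writer required; from addr.active
  addr.zip: bytes -> int64, writer optional; from addr.zip
  addr.score: string -> float64, writer optional; from addr.score
  breaking: (addr.score, R3)
  breaking: (addr.zip, R3)
  breaking: (phone, R2)
  => 3 violation(s): forward is BREAKING for Event
decode (reader v1):
  scores := {}
  addr.active := true
  read fails at addr.zip under R3
  => FAILS_AT (addr.zip, R3)
the other Event changes do not affect what is asked:
  field primary in record Event: optional changed to required -> its effect on Event is confined to the backward direction, not asked
  removed field version from record Event -> its effect on Event is confined to the backward direction, not asked

forward: BREAKING [(addr.score, R3), (addr.zip, R3), (phone, R2)]; decoded: FAILS_AT (addr.zip, R3)


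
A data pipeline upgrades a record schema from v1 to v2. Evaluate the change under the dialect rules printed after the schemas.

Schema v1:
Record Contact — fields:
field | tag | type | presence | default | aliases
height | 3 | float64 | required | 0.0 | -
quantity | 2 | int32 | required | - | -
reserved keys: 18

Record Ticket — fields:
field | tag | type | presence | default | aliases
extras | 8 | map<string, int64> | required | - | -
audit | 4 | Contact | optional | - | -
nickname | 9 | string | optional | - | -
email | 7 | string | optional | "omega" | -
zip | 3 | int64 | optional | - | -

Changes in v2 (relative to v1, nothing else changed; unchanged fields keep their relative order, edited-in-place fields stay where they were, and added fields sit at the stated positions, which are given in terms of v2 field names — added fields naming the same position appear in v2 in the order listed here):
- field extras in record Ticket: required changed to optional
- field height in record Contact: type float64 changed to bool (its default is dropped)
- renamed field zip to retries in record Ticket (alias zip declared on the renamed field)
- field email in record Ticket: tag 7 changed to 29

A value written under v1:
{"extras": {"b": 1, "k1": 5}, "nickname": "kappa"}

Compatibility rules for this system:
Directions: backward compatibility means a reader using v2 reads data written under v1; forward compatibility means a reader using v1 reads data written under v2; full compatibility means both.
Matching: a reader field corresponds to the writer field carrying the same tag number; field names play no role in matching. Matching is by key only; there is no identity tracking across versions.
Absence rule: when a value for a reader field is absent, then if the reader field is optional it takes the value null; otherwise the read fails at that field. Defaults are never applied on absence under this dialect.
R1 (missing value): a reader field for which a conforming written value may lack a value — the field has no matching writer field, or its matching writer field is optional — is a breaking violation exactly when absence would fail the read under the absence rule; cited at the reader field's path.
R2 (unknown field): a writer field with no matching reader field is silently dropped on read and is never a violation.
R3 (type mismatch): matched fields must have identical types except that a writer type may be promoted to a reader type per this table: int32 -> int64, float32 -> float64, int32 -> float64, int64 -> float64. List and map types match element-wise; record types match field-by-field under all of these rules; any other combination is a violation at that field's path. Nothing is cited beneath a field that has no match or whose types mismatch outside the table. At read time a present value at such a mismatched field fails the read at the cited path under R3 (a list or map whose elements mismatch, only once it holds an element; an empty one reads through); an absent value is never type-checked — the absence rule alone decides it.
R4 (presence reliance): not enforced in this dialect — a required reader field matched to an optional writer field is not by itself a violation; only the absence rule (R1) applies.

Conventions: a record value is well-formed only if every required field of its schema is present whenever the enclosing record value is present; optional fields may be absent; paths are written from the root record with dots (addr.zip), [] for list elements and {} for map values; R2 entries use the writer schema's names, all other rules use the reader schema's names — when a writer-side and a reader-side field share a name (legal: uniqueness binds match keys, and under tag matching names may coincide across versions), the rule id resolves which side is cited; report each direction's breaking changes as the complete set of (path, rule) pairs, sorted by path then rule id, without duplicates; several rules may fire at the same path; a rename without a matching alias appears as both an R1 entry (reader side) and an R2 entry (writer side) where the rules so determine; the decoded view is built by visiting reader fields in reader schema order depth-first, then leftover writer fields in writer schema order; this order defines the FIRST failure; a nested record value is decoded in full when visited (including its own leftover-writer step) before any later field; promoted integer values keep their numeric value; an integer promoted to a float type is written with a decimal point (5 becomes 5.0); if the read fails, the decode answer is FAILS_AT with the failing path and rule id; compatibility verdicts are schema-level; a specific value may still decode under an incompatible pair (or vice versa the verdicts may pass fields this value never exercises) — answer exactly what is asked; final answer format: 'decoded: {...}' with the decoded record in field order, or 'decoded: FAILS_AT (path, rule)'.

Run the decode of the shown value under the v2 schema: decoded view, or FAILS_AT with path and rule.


each type pair in Ticket: writer, then reader
migrating the Ticket value to v2:
  extras := {"b": 1, "k1": 5}
  audit := null (not supplied -> null)
  nickname := "kappa"
  email := null (not supplied -> null)
  retries := null (not supplied -> null)
  => decoded: {"extras": {"b": 1, "k1": 5}, "audit": null, "nickname": "kappa", "email": null, "retries": null}
diffs on Ticket not affecting the asked answer:
  field extras in record Ticket: required changed to optional -> shifts the Ticket verdicts, not this decode
  field height in record Contact: type float64 changed to bool (its default is dropped) -> shifts the Ticket verdicts, not this decode
  field email in record Ticket: tag 7 changed to 29 -> no rule fires on it and the decoded Ticket view is identical with or without it

decoded: {"extras": {"b": 1, "k1": 5}, "audit": null, "nickname": "kappa", "email": null, "retries": null}


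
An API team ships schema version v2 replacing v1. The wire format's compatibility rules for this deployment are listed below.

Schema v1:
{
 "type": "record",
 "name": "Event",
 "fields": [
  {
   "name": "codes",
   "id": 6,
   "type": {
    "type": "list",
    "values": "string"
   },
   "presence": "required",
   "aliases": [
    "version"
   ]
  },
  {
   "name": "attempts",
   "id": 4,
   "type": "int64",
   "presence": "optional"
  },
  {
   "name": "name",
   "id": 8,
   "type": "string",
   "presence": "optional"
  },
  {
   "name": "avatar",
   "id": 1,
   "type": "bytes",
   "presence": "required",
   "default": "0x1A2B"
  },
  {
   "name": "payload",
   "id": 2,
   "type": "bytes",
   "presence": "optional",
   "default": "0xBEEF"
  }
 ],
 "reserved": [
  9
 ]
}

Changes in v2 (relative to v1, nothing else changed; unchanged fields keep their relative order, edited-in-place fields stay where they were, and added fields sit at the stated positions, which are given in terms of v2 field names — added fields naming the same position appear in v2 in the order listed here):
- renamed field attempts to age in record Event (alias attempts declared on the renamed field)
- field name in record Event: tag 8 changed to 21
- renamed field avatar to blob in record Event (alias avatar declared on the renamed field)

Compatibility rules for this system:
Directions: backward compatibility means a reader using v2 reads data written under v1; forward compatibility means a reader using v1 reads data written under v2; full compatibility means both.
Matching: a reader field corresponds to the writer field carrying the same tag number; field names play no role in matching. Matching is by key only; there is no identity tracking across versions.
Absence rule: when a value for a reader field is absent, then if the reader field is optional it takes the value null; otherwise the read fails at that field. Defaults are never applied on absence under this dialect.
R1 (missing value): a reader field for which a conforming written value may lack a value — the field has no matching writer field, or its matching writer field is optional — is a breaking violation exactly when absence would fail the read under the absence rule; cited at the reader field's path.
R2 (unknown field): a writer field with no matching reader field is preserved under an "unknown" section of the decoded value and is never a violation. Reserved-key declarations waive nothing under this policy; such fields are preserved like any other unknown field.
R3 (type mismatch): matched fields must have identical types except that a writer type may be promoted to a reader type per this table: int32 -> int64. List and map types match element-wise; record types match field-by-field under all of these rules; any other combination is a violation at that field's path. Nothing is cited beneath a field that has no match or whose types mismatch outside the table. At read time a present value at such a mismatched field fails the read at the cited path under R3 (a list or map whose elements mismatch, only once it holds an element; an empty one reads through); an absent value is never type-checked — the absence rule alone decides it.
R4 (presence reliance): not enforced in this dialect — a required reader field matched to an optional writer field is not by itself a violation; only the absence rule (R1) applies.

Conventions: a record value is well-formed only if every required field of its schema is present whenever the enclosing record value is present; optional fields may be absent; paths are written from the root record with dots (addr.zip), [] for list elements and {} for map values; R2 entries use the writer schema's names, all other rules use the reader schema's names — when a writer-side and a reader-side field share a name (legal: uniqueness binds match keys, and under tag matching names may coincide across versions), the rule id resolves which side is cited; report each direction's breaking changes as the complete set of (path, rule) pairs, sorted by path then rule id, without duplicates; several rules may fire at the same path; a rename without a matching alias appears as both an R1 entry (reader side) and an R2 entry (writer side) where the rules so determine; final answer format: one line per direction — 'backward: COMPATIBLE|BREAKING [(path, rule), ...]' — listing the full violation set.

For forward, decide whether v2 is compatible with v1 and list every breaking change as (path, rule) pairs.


arrows below run writer -> reader for Event
forward analysis of Event with v1 as reader and v2 as writer:
  codes: list<string> -> list<string>, writer required; from codes
  attempts: int64 -> int64, writer optional; from age
  name: no writer-side match
  avatar: bytes -> bytes, writer required; from blob
  payload: bytes -> bytes, writer optional; from payload
  leftover writer field: name
  => forward: COMPATIBLE
the other Event changes do not affect what is asked:
  renamed field attempts to age in record Event (alias attempts declared on the renamed field) -> no rule fires on it in Event's dialect; the asked verdict holds
  field name in record Event: tag 8 changed to 21 -> no rule fires on it in Event's dialect; the asked verdict holds
  renamed field avatar to blob in record Event (alias avatar declared on the renamed field) -> no rule fires on it in Event's dialect; the asked verdict holds

forward: COMPATIBLE []


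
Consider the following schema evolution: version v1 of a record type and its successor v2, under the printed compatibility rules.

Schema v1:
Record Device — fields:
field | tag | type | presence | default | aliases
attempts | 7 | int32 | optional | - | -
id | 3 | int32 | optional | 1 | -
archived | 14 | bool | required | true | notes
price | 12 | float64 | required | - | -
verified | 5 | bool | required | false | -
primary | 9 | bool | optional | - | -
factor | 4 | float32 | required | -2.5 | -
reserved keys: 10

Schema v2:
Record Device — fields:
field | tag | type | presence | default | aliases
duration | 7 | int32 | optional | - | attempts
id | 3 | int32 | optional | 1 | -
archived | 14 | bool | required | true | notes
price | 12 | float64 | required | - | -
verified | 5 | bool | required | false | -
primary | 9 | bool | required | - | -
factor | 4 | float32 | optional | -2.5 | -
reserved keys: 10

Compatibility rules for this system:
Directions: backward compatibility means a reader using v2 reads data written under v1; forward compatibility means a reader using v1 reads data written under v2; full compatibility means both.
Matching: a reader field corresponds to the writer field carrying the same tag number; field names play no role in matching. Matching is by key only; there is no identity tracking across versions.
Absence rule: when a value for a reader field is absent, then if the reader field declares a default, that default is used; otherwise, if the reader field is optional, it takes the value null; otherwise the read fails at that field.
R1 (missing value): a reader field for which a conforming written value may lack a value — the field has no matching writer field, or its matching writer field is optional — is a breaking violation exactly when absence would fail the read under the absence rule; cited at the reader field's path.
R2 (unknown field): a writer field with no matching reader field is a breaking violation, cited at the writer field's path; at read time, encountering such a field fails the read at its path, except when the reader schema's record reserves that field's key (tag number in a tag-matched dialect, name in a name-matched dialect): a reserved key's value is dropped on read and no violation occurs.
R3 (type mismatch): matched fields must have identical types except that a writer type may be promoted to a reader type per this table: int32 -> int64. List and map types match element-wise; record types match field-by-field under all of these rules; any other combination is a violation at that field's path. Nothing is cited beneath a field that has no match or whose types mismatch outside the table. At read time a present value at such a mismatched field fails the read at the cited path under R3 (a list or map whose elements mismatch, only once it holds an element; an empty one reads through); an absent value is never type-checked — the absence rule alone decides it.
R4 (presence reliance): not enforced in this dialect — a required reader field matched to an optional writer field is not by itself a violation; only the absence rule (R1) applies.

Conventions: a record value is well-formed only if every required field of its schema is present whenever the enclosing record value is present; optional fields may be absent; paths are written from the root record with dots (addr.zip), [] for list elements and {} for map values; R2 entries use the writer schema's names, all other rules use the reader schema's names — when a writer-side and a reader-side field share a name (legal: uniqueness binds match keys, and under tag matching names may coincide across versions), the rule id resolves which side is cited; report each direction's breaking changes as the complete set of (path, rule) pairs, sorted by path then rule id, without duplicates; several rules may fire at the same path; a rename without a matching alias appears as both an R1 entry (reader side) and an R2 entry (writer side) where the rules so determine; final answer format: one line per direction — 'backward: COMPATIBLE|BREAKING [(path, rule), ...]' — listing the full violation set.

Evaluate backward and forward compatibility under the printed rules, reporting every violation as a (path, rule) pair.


in Device below, arrows point writer -> reader
backward on Device — v2 reading data written by v1:
  duration: paired with writer attempts (int32 -> int32; writer optional)
  id: paired with writer id (int32 -> int32; writer optional)
  archived: paired with writer archived (bool -> bool; writer required)
  price: paired with writer price (float64 -> float64; writer required)
  verified: paired with writer verified (bool -> bool; writer required)
  primary: paired with writer primary (bool -> bool; writer optional)
  factor: paired with writer factor (float32 -> float32; writer required)
  breaking: (primary, R1)
  => backward verdict for Device: BREAKING, 1 violation(s)
forward on Device — v1 reading data written by v2:
  attempts: paired with writer duration (int32 -> int32; writer optional)
  id: paired with writer id (int32 -> int32; writer optional)
  archived: paired with writer archived (bool -> bool; writer required)
  price: paired with writer price (float64 -> float64; writer required)
  verified: paired with writer verified (bool -> bool; writer required)
  primary: paired with writer primary (bool -> bool; writer required)
  factor: paired with writer factor (float32 -> float32; writer optional)
  nothing fires on Device: forward is COMPATIBLE

backward: BREAKING [(primary, R1)]; forward: COMPATIBLE []


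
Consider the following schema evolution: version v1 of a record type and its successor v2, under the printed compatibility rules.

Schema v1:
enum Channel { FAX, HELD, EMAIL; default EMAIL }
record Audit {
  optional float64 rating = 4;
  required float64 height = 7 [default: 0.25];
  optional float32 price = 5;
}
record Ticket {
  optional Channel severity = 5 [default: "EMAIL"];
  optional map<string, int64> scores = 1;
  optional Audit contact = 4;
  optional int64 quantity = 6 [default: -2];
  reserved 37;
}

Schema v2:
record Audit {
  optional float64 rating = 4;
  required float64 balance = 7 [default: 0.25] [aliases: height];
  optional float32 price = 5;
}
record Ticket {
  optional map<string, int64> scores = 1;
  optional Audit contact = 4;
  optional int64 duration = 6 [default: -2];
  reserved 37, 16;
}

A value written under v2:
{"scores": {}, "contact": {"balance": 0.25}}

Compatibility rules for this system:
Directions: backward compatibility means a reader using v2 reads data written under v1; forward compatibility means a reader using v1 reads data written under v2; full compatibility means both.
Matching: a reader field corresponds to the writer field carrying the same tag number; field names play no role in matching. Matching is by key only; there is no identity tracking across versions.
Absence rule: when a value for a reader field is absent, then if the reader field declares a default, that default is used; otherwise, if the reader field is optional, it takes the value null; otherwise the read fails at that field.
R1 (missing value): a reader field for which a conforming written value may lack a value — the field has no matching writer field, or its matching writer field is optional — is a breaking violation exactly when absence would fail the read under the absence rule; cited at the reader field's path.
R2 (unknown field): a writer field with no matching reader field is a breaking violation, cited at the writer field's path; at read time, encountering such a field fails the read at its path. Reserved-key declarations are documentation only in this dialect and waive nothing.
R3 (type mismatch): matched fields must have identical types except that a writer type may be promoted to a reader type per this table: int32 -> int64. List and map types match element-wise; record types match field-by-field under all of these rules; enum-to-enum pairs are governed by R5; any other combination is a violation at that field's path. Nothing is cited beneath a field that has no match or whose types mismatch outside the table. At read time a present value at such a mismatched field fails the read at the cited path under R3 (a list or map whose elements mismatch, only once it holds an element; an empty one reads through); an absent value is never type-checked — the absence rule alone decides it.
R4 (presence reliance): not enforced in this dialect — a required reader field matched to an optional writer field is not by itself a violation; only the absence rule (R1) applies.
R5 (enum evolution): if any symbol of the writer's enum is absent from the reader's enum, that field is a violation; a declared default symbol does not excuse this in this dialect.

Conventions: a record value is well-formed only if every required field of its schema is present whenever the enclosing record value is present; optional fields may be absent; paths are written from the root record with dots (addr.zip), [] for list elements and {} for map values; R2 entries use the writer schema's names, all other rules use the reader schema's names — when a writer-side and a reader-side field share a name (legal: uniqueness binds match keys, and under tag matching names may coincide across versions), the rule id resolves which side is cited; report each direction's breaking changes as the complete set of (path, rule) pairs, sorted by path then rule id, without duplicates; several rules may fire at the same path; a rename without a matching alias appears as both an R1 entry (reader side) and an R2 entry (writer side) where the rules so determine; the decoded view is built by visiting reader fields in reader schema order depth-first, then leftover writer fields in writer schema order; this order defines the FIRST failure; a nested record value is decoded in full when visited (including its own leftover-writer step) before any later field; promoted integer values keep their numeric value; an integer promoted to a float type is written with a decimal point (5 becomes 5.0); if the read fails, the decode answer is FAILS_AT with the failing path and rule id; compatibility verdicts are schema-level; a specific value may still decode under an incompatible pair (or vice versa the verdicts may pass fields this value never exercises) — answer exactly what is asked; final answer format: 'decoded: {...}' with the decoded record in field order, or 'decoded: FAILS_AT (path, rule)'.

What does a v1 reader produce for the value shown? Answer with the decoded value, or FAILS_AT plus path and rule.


in Ticket below, arrows point writer -> reader
decode (reader v1):
  severity := "EMAIL" (no value, default fills)
  scores := {}
  contact.rating := null (not supplied -> null)
  contact.height := 0.25 (from writer balance)
  contact.price := null (not supplied -> null)
  quantity := -2 (no value, default fills)
  => decoded: {"severity": "EMAIL", "scores": {}, "contact": {"rating": null, "height": 0.25, "price": null}, "quantity": -2}
diffs on Ticket not affecting the asked answer:
  renamed field height to balance in record Audit (alias height declared on the renamed field) -> fires no rule on Ticket under this dialect and leaves the result unchanged
  renamed field quantity to duration in record Ticket -> fires no rule on Ticket under this dialect and leaves the result unchanged
  removed field severity from record Ticket -> affects the rule determinations only; this particular Ticket value decodes identically

decoded: {"severity": "EMAIL", "scores": {}, "contact": {"rating": null, "height": 0.25, "price": null}, "quantity": -2}
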